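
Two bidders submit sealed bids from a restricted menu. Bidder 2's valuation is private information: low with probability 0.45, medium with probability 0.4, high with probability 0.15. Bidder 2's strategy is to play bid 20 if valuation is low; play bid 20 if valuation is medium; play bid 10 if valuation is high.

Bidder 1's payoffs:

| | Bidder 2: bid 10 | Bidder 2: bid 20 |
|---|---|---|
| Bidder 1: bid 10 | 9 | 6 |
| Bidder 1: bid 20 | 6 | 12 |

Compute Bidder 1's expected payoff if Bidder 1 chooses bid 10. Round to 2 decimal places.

E[bid 10] = 0.45·6 + 0.4·6 + 0.15·9 = 2.7 + 2.4 + 1.35 = 6.45

6.45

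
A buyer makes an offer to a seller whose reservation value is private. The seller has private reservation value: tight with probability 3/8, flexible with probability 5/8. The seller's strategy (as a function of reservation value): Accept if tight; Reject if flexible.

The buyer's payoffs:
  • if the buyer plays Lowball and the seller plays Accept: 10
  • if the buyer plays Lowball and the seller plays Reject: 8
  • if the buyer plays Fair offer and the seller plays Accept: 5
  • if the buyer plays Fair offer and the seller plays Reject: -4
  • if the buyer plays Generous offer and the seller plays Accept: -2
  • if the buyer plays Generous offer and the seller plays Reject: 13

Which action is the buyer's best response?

E[Lowball] = 3/8·(10) + 5/8·(8) = 35/4
E[Fair offer] = 3/8·(5) + 5/8·(-4) = -5/8
E[Generous offer] = 3/8·(-2) + 5/8·(13) = 59/8
Best response: Lowball (35/4 is the largest).

Lowball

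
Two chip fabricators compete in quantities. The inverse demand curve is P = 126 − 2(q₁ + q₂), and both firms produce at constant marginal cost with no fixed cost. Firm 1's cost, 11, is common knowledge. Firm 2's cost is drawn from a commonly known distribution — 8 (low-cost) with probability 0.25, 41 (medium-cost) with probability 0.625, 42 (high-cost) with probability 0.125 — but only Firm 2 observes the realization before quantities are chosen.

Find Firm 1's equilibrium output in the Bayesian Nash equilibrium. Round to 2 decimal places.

22.81

Firm 2 with cost c maximizes (126 − 2(q₁+q₂) − c)·q₂, giving q₂(c) = (126 − c − 2q₁)/4.
E[c₂] = 0.25·8 + 0.625·41 + 0.125·42 = 32.875
Firm 1's FOC against E[q₂] yields q₁ = (126 − 2·11 + E[c₂])/6 = (126 − 22 + 32.875)/6 = 22.8125.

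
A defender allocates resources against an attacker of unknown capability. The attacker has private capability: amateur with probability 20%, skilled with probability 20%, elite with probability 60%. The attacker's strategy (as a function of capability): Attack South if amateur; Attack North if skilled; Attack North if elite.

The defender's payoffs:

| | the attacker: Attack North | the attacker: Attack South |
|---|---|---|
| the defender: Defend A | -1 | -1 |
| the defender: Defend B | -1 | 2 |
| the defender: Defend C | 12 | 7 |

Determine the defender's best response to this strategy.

E[Defend A] = 0.2·(-1) + 0.2·(-1) + 0.6·(-1) = -1
E[Defend B] = 0.2·(2) + 0.2·(-1) + 0.6·(-1) = -0.4
E[Defend C] = 0.2·(7) + 0.2·(12) + 0.6·(12) = 11
Best response: Defend C (11 is the largest).

Defend C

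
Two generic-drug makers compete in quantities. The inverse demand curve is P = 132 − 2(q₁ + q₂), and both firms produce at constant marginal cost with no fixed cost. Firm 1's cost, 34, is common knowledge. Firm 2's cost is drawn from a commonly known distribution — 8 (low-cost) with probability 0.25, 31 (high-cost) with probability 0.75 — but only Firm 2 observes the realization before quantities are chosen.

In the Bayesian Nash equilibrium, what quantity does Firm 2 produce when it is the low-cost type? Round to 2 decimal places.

23.56

Type-c best response for Firm 2: q₂(c) = (132 − c)/4 − q₁/2.
Firm 1 maximizes expected profit; its first-order condition is 132 − 4q₁ − 2E[q₂] − 34 = 0.
Substituting E[q₂] and solving: E[c₂] = 25.25, so q₁ = (132 − 2·34 + 25.25)/6 = 14.875.
q₂(low-cost) = (132 − 8 − 2·14.875)/4 = 23.5625.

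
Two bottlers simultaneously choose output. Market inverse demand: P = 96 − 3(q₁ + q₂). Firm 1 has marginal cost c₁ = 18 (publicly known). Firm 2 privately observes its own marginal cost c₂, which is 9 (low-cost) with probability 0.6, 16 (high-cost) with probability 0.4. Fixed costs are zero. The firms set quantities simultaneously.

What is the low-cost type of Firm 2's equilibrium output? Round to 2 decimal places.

10.51

Firm 2 with cost c maximizes (96 − 3(q₁+q₂) − c)·q₂, giving q₂(c) = (96 − c − 3q₁)/6.
E[c₂] = 0.6·9 + 0.4·16 = 11.8
Firm 1's FOC against E[q₂] yields q₁ = (96 − 2·18 + E[c₂])/9 = (96 − 36 + 11.8)/9 = 7.97778.
q₂(low-cost) = (96 − 9 − 3·7.97778)/6 = 10.5111.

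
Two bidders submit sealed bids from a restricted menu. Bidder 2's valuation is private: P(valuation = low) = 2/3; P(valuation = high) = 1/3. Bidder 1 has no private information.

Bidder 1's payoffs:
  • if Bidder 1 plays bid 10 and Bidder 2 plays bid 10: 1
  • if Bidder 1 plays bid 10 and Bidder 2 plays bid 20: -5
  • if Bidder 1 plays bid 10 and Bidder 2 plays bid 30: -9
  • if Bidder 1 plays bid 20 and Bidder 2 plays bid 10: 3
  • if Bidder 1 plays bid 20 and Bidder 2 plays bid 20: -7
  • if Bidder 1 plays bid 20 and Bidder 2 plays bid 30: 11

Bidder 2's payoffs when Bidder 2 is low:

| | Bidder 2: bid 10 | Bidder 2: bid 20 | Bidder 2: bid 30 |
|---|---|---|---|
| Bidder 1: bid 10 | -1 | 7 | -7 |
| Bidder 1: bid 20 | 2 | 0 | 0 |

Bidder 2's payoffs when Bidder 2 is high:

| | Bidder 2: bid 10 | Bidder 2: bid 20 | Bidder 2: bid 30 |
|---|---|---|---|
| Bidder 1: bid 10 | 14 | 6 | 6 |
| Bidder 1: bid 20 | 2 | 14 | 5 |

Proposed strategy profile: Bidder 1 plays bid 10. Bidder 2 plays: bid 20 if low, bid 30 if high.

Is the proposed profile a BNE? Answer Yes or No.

No

Bidder 1 plays bid 10: E[bid 10] = 2/3·(-5) + 1/3·(-9) = -19/3; E[bid 20] = -1. Not best-responding. ✗
Bidder 2 (valuation low), facing bid 10: bid 10 gives -1, bid 20 gives 7, bid 30 gives -7. Proposed bid 20 is best. ✓
Bidder 2 (valuation high), facing bid 10: bid 10 gives 14, bid 20 gives 6, bid 30 gives 6. Proposed bid 30 is not best — profitable deviation exists. ✗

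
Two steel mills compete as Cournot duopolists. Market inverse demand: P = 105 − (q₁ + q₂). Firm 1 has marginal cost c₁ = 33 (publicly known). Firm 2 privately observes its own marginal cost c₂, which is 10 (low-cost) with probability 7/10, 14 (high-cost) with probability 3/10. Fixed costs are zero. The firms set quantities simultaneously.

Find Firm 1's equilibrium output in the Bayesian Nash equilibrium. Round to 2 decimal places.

16.73

Type-c best response for Firm 2: q₂(c) = (105 − c)/2 − q₁/2.
Firm 1 maximizes expected profit; its first-order condition is 105 − 2q₁ − E[q₂] − 33 = 0.
Substituting E[q₂] and solving: E[c₂] = 11.2, so q₁ = (105 − 2·33 + 11.2)/3 = 16.7333.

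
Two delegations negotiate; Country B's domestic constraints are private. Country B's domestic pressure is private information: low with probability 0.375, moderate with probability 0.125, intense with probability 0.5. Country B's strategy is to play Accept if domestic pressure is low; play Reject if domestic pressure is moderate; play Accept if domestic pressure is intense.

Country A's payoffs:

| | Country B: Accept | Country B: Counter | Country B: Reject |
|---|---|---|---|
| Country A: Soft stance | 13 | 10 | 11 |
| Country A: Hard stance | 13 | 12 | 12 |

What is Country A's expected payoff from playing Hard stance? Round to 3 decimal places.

Take the expectation over Country B's domestic pressure, weighting each type's action by its prior probability.
E[Hard stance] = 0.375·13 + 0.125·12 + 0.5·13 = 4.875 + 1.5 + 6.5 = 12.875

12.875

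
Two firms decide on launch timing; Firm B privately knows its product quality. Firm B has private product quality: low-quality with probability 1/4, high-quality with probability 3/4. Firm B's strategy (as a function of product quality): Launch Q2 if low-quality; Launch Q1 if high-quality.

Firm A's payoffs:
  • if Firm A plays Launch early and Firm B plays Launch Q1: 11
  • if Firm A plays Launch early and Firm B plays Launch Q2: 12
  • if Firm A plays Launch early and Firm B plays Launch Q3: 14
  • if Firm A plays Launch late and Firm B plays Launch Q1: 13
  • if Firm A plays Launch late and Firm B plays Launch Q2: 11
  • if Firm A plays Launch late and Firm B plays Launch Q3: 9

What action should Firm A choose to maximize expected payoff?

Launch late

Compute Firm A's expected payoff for each action, taking the expectation over Firm B's type.
E[Launch early] = 1/4·(12) + 3/4·(11) = 45/4
E[Launch late] = 1/4·(11) + 3/4·(13) = 25/2
Best response: Launch late (25/2 is the largest).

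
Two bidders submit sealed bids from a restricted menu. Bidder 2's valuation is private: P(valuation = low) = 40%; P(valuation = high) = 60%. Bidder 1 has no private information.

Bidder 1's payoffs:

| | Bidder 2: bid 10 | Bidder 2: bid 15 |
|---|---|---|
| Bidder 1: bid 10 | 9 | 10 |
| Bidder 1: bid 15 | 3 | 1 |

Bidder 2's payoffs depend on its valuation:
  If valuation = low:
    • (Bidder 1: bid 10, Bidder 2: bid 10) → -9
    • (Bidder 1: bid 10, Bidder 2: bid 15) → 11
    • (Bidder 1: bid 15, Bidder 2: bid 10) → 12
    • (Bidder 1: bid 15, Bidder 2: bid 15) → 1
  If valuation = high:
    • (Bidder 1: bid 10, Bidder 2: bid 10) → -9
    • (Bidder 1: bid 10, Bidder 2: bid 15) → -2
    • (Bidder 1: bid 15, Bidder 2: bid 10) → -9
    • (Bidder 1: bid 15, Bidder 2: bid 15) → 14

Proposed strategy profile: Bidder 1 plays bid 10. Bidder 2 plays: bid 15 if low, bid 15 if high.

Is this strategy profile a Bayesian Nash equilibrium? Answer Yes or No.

Yes

Bidder 1 plays bid 10: E[bid 10] = 0.4·(10) + 0.6·(10) = 10; E[bid 15] = 1. Best-responding. ✓
Bidder 2 (valuation low), facing bid 10: bid 10 gives -9, bid 15 gives 11. Proposed bid 15 is best. ✓
Bidder 2 (valuation high), facing bid 10: bid 10 gives -9, bid 15 gives -2. Proposed bid 15 is best. ✓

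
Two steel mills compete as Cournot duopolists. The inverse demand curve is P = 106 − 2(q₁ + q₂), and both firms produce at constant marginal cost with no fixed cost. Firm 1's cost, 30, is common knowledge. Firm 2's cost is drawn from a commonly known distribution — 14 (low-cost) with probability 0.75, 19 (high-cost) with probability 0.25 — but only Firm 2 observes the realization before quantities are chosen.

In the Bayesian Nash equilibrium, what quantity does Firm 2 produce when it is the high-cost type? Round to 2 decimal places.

16.65

Type-c best response for Firm 2: q₂(c) = (106 − c)/4 − q₁/2.
Firm 1 maximizes expected profit; its first-order condition is 106 − 4q₁ − 2E[q₂] − 30 = 0.
Substituting E[q₂] and solving: E[c₂] = 15.25, so q₁ = (106 − 2·30 + 15.25)/6 = 10.2083.
q₂(high-cost) = (106 − 19 − 2·10.2083)/4 = 16.6458.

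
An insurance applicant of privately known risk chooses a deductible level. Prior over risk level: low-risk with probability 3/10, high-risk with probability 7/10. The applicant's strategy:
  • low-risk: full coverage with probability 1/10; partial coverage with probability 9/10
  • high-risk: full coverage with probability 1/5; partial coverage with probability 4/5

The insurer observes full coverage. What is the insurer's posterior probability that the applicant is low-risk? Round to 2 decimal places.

0.18

P(full coverage) = (3/10)·(1/10) + (7/10)·(1/5) = 17/100
P(low-risk | full coverage) = ((3/10)·(1/10)) / (17/100) = (3/100) / (17/100) = 3/17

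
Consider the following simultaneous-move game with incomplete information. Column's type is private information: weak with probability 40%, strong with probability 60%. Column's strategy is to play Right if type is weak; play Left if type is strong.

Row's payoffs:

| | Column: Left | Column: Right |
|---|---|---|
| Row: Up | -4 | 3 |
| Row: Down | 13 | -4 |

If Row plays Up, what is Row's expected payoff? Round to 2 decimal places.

-1.20

E[Up] = 0.4·3 + 0.6·(-4) = 1.2 + (-2.4) = -1.2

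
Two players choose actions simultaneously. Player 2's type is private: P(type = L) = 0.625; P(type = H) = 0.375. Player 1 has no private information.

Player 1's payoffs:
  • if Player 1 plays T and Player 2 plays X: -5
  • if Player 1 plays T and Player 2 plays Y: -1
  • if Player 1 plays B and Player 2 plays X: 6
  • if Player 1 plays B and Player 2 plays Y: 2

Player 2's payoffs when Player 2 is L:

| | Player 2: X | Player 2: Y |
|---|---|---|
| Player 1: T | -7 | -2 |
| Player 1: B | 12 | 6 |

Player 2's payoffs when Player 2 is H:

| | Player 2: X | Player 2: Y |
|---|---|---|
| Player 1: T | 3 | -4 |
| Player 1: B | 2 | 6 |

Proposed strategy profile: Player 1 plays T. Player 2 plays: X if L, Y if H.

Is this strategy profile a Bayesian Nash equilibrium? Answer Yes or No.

No

Player 1 plays T: E[T] = 0.625·(-5) + 0.375·(-1) = -3.5; E[B] = 4.5. Not best-responding. ✗
Player 2 (type L), facing T: X gives -7, Y gives -2. Proposed X is not best — profitable deviation exists. ✗
Player 2 (type H), facing T: X gives 3, Y gives -4. Proposed Y is not best — profitable deviation exists. ✗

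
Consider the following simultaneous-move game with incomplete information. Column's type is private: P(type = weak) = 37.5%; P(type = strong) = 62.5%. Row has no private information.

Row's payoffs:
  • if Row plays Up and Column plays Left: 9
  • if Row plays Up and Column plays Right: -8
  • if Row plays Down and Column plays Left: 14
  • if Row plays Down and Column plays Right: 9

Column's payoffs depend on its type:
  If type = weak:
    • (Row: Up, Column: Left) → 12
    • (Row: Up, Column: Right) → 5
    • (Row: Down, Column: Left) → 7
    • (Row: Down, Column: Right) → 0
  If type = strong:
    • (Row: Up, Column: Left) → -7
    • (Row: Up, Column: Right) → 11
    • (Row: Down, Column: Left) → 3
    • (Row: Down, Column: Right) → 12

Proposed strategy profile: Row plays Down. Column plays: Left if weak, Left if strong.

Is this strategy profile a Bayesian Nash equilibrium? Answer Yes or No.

Row plays Down: E[Down] = 0.375·(14) + 0.625·(14) = 14; E[Up] = 9. Best-responding. ✓
Column (type weak), facing Down: Left gives 7, Right gives 0. Proposed Left is best. ✓
Column (type strong), facing Down: Left gives 3, Right gives 12. Proposed Left is not best — profitable deviation exists. ✗

No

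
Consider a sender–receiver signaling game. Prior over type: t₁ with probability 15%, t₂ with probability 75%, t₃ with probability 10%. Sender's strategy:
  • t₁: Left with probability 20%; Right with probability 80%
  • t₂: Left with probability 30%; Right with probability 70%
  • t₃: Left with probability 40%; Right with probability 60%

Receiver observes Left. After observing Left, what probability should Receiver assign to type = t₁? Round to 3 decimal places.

P(Left) = 0.15·0.2 + 0.75·0.3 + 0.1·0.4 = 0.295
P(t₁ | Left) = (0.15·0.2) / 0.295 = 0.03 / 0.295 = 0.101695

0.102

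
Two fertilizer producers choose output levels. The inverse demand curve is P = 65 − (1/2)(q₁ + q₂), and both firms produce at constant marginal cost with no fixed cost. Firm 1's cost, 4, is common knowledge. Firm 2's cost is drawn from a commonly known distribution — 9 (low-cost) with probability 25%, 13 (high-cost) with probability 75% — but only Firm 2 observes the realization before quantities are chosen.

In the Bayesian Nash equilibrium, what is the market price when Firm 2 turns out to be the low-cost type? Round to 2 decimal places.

Type-c best response for Firm 2: q₂(c) = (65 − c) − q₁/2.
Firm 1 maximizes expected profit; its first-order condition is 65 − q₁ − (1/2)E[q₂] − 4 = 0.
Substituting E[q₂] and solving: E[c₂] = 12, so q₁ = (65 − 2·4 + 12)/(3/2) = 46.
q₂(low-cost) = 33, so P = 65 − (1/2)·(46 + 33) = 25.5.

25.50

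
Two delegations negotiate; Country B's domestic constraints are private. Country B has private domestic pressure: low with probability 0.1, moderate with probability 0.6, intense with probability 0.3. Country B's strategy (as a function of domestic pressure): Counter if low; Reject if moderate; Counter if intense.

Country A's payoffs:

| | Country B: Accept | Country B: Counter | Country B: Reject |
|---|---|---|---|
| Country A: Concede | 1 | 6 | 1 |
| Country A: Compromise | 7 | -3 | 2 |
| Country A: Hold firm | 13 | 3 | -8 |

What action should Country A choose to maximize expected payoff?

Concede

Compute Country A's expected payoff for each action, taking the expectation over Country B's type.
E[Concede] = 0.1·(6) + 0.6·(1) + 0.3·(6) = 3
E[Compromise] = 0.1·(-3) + 0.6·(2) + 0.3·(-3) = 0
E[Hold firm] = 0.1·(3) + 0.6·(-8) + 0.3·(3) = -3.6
Best response: Concede (3 is the largest).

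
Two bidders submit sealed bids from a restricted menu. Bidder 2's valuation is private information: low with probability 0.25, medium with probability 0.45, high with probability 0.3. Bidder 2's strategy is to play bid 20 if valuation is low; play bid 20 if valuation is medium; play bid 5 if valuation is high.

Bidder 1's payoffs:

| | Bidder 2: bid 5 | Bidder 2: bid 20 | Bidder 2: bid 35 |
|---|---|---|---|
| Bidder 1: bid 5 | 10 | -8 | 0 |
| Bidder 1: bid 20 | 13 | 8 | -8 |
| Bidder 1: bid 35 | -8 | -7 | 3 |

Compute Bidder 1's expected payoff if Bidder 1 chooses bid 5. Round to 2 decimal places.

Take the expectation over Bidder 2's valuation, weighting each type's action by its prior probability.
E[bid 5] = 0.25·(-8) + 0.45·(-8) + 0.3·10 = (-2) + (-3.6) + 3 = -2.6

-2.60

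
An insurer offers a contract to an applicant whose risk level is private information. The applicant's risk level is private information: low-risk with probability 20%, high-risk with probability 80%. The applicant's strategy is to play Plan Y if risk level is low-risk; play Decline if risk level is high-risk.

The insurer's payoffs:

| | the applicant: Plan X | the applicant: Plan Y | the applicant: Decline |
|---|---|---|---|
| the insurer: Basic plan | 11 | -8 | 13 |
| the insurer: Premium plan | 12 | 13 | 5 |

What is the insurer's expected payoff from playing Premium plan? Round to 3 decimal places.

E[Premium plan] = 0.2·13 + 0.8·5 = 2.6 + 4 = 6.6

6.600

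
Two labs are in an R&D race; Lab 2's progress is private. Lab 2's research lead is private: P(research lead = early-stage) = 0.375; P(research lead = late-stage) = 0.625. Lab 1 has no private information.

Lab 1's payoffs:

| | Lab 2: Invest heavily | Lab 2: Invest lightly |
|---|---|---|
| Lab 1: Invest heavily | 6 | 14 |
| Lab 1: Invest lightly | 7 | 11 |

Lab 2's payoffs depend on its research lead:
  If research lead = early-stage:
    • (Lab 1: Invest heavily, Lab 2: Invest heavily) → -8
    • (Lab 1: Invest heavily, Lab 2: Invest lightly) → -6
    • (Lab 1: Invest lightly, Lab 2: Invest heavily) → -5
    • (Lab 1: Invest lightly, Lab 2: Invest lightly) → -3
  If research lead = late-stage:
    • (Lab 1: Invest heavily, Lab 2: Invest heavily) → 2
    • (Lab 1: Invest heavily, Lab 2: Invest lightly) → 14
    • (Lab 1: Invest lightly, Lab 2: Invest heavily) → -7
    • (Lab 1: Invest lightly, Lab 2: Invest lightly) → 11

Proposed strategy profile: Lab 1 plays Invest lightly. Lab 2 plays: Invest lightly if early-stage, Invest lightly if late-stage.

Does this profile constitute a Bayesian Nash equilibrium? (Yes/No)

No

Lab 1 plays Invest lightly: E[Invest lightly] = 0.375·(11) + 0.625·(11) = 11; E[Invest heavily] = 14. Not best-responding. ✗
Lab 2 (research lead early-stage), facing Invest lightly: Invest heavily gives -5, Invest lightly gives -3. Proposed Invest lightly is best. ✓
Lab 2 (research lead late-stage), facing Invest lightly: Invest heavily gives -7, Invest lightly gives 11. Proposed Invest lightly is best. ✓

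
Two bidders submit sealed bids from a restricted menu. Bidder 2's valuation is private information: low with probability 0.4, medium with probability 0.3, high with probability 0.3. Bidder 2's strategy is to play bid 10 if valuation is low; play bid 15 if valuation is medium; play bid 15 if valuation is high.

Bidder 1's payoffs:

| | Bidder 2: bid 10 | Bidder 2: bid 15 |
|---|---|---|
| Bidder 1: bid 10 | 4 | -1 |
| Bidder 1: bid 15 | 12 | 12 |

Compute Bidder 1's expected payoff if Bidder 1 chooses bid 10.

E[bid 10] = 0.4·4 + 0.3·(-1) + 0.3·(-1) = 1.6 + (-0.3) + (-0.3) = 1

1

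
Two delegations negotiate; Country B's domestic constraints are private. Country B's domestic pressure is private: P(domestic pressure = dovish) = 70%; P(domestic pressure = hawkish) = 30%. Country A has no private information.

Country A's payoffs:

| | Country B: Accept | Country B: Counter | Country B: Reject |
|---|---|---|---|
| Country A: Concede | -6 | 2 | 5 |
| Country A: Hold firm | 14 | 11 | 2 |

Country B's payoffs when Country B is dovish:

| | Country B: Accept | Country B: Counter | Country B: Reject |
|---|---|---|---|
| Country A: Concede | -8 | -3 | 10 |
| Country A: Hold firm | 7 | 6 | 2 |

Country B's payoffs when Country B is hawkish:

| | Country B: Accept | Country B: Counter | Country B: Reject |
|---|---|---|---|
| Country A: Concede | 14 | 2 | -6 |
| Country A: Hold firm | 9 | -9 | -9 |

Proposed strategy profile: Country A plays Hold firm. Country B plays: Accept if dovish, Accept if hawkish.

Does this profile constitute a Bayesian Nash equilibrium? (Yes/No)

A profile is a BNE iff every type of every player is best-responding given beliefs about the other side.
Country A plays Hold firm: E[Hold firm] = 0.7·(14) + 0.3·(14) = 14; E[Concede] = -6. Best-responding. ✓
Country B (domestic pressure dovish), facing Hold firm: Accept gives 7, Counter gives 6, Reject gives 2. Proposed Accept is best. ✓
Country B (domestic pressure hawkish), facing Hold firm: Accept gives 9, Counter gives -9, Reject gives -9. Proposed Accept is best. ✓

Yes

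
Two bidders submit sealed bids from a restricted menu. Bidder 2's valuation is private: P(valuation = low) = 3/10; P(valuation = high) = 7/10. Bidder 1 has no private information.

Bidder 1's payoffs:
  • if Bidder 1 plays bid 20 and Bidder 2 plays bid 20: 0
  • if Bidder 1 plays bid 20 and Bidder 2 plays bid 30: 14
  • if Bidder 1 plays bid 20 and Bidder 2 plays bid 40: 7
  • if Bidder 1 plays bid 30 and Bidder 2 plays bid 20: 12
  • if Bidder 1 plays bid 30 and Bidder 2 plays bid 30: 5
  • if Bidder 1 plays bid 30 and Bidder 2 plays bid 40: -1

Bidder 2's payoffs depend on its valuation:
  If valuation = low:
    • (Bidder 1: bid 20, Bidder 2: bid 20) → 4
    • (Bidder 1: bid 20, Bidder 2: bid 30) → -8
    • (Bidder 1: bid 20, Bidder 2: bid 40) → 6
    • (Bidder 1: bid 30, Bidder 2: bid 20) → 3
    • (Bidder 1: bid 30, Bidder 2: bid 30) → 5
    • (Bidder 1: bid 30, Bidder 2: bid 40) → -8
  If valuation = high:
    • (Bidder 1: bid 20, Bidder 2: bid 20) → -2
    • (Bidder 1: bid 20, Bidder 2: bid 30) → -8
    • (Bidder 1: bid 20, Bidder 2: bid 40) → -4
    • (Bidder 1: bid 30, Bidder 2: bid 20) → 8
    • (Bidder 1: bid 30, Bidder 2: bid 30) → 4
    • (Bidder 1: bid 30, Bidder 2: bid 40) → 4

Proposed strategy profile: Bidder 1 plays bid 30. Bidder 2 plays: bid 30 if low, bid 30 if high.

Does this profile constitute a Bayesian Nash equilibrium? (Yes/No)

Bidder 1 plays bid 30: E[bid 30] = 3/10·(5) + 7/10·(5) = 5; E[bid 20] = 14. Not best-responding. ✗
Bidder 2 (valuation low), facing bid 30: bid 20 gives 3, bid 30 gives 5, bid 40 gives -8. Proposed bid 30 is best. ✓
Bidder 2 (valuation high), facing bid 30: bid 20 gives 8, bid 30 gives 4, bid 40 gives 4. Proposed bid 30 is not best — profitable deviation exists. ✗

No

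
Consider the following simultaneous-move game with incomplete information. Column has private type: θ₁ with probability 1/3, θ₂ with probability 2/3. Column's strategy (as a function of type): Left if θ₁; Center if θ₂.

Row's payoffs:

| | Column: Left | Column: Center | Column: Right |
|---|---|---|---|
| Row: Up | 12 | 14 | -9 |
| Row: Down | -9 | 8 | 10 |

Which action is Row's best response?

Up

Compute Row's expected payoff for each action, taking the expectation over Column's type.
E[Up] = 1/3·(12) + 2/3·(14) = 40/3
E[Down] = 1/3·(-9) + 2/3·(8) = 7/3
Best response: Up (40/3 is the largest).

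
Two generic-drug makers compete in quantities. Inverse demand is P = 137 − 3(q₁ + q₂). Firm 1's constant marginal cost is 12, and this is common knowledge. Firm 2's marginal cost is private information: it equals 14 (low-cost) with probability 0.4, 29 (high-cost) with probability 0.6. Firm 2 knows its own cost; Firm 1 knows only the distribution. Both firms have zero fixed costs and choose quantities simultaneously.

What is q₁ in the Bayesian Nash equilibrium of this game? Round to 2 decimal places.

15.11

Type-c best response for Firm 2: q₂(c) = (137 − c)/6 − q₁/2.
Firm 1 maximizes expected profit; its first-order condition is 137 − 6q₁ − 3E[q₂] − 12 = 0.
Substituting E[q₂] and solving: E[c₂] = 23, so q₁ = (137 − 2·12 + 23)/9 = 15.1111.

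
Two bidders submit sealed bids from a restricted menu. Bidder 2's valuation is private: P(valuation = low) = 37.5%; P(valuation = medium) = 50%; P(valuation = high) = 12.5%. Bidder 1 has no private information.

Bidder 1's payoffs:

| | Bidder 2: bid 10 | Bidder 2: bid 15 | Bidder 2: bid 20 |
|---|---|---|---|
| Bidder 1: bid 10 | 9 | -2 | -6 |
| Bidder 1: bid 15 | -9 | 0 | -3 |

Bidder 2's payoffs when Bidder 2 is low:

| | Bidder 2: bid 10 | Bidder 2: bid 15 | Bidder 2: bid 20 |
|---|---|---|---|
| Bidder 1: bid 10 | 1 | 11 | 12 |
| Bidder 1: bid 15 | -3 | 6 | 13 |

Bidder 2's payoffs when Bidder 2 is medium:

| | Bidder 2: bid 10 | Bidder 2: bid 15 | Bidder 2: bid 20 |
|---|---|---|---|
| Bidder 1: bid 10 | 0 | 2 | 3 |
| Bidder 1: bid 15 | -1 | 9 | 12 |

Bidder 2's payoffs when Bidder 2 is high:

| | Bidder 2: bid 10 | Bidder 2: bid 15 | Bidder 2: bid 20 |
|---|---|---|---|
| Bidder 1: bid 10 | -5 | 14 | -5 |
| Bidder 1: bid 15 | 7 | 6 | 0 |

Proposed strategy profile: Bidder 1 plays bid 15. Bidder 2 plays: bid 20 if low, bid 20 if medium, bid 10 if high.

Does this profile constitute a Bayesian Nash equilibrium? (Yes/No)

Yes

Bidder 1 plays bid 15: E[bid 15] = 0.375·(-3) + 0.5·(-3) + 0.125·(-9) = -3.75; E[bid 10] = -4.125. Best-responding. ✓
Bidder 2 (valuation low), facing bid 15: bid 10 gives -3, bid 15 gives 6, bid 20 gives 13. Proposed bid 20 is best. ✓
Bidder 2 (valuation medium), facing bid 15: bid 10 gives -1, bid 15 gives 9, bid 20 gives 12. Proposed bid 20 is best. ✓
Bidder 2 (valuation high), facing bid 15: bid 10 gives 7, bid 15 gives 6, bid 20 gives 0. Proposed bid 10 is best. ✓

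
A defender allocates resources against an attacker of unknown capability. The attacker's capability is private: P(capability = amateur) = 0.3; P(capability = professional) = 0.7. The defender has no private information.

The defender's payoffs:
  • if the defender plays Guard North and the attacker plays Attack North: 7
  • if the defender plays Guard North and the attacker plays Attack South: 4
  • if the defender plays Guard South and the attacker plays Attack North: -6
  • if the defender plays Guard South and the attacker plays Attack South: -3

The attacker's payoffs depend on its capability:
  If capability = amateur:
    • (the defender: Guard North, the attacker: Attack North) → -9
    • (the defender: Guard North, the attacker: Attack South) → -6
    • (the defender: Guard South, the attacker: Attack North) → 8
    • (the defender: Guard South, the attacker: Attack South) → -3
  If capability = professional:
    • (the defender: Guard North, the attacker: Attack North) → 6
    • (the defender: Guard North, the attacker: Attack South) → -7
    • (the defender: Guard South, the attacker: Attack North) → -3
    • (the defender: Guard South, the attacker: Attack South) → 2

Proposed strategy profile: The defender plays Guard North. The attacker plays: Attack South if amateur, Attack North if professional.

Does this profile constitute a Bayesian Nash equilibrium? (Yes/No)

Yes

A profile is a BNE iff every type of every player is best-responding given beliefs about the other side.
The defender plays Guard North: E[Guard North] = 0.3·(4) + 0.7·(7) = 6.1; E[Guard South] = -5.1. Best-responding. ✓
The attacker (capability amateur), facing Guard North: Attack North gives -9, Attack South gives -6. Proposed Attack South is best. ✓
The attacker (capability professional), facing Guard North: Attack North gives 6, Attack South gives -7. Proposed Attack North is best. ✓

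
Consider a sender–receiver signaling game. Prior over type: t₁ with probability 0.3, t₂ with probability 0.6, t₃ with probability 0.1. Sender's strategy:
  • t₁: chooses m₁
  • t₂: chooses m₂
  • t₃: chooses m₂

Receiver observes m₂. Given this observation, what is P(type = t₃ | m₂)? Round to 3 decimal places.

P(m₂) = 0.3·0 + 0.6·1 + 0.1·1 = 0.7
P(t₃ | m₂) = (0.1·1) / 0.7 = 0.1 / 0.7 = 0.142857

0.143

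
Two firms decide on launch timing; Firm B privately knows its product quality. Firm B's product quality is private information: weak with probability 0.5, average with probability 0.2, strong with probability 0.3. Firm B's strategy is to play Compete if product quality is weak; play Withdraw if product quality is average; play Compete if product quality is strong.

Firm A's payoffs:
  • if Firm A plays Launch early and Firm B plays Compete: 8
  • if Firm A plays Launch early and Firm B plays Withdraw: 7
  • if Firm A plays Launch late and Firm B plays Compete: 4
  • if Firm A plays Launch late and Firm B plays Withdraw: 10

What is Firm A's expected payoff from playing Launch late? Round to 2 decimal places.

E[Launch late] = 0.5·4 + 0.2·10 + 0.3·4 = 2 + 2 + 1.2 = 5.2

5.20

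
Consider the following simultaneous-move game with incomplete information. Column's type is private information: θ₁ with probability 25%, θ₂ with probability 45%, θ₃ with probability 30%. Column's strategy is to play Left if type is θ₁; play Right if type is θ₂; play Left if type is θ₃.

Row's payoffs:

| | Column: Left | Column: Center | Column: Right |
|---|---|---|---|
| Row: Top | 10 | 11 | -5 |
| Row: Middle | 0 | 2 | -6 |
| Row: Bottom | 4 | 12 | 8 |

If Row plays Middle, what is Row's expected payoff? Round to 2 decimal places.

-2.70

E[Middle] = 0.25·0 + 0.45·(-6) + 0.3·0 = 0 + (-2.7) + 0 = -2.7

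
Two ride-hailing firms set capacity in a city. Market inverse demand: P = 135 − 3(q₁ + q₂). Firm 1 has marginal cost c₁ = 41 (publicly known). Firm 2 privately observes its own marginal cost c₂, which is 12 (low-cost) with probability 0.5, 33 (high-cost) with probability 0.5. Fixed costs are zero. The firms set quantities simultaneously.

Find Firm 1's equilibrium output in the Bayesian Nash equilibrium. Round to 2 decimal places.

8.39

Type-c best response for Firm 2: q₂(c) = (135 − c)/6 − q₁/2.
Firm 1 maximizes expected profit; its first-order condition is 135 − 6q₁ − 3E[q₂] − 41 = 0.
Substituting E[q₂] and solving: E[c₂] = 22.5, so q₁ = (135 − 2·41 + 22.5)/9 = 8.38889.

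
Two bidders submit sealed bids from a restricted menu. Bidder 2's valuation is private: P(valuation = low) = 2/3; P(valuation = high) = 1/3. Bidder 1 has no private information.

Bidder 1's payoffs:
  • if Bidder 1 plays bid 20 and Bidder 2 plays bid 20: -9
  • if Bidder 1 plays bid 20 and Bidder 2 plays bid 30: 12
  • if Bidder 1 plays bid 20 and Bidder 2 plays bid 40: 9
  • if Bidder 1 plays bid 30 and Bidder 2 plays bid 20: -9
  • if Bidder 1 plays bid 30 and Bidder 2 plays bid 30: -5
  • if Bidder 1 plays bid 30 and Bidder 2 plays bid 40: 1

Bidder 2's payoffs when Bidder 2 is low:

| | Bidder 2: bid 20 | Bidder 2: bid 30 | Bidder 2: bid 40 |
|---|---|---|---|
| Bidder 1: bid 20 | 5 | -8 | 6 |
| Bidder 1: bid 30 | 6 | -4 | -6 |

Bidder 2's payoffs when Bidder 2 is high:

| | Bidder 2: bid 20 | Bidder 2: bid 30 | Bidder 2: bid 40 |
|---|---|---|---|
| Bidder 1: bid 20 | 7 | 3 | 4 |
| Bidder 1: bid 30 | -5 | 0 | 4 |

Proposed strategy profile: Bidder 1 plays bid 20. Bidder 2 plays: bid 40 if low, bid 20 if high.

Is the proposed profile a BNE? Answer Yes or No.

A profile is a BNE iff every type of every player is best-responding given beliefs about the other side.
Bidder 1 plays bid 20: E[bid 20] = 2/3·(9) + 1/3·(-9) = 3; E[bid 30] = -7/3. Best-responding. ✓
Bidder 2 (valuation low), facing bid 20: bid 20 gives 5, bid 30 gives -8, bid 40 gives 6. Proposed bid 40 is best. ✓
Bidder 2 (valuation high), facing bid 20: bid 20 gives 7, bid 30 gives 3, bid 40 gives 4. Proposed bid 20 is best. ✓

Yes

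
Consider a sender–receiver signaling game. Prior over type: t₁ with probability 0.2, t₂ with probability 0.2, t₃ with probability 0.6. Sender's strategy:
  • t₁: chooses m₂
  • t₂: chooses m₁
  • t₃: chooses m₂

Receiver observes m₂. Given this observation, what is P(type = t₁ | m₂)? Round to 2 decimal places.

0.25

P(m₂) = 0.2·1 + 0.2·0 + 0.6·1 = 0.8
P(t₁ | m₂) = (0.2·1) / 0.8 = 0.2 / 0.8 = 0.25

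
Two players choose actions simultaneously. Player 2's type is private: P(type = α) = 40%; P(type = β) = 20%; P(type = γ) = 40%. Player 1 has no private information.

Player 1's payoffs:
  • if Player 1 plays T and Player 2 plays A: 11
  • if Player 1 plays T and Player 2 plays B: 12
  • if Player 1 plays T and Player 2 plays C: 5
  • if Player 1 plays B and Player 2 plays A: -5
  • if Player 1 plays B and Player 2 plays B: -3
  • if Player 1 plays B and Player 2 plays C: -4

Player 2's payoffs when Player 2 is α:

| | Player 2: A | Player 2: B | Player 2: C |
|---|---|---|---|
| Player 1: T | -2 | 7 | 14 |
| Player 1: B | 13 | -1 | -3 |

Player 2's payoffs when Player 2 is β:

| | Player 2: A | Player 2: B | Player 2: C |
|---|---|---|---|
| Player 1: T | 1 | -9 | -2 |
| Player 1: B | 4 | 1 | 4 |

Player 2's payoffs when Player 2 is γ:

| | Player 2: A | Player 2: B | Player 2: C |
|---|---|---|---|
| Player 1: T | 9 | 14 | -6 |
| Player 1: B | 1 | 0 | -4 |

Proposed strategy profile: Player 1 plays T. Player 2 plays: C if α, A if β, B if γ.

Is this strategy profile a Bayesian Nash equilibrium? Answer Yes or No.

A profile is a BNE iff every type of every player is best-responding given beliefs about the other side.
Player 1 plays T: E[T] = 0.4·(5) + 0.2·(11) + 0.4·(12) = 9; E[B] = -3.8. Best-responding. ✓
Player 2 (type α), facing T: A gives -2, B gives 7, C gives 14. Proposed C is best. ✓
Player 2 (type β), facing T: A gives 1, B gives -9, C gives -2. Proposed A is best. ✓
Player 2 (type γ), facing T: A gives 9, B gives 14, C gives -6. Proposed B is best. ✓

Yes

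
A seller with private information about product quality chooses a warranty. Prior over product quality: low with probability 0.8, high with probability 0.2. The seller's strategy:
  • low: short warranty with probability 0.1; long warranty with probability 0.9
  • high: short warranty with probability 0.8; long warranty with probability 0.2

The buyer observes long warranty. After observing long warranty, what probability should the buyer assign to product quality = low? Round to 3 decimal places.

0.947

Apply Bayes' rule using the sender's strategy as the likelihood.
P(long warranty) = 0.8·0.9 + 0.2·0.2 = 0.76
P(low | long warranty) = (0.8·0.9) / 0.76 = 0.72 / 0.76 = 0.947368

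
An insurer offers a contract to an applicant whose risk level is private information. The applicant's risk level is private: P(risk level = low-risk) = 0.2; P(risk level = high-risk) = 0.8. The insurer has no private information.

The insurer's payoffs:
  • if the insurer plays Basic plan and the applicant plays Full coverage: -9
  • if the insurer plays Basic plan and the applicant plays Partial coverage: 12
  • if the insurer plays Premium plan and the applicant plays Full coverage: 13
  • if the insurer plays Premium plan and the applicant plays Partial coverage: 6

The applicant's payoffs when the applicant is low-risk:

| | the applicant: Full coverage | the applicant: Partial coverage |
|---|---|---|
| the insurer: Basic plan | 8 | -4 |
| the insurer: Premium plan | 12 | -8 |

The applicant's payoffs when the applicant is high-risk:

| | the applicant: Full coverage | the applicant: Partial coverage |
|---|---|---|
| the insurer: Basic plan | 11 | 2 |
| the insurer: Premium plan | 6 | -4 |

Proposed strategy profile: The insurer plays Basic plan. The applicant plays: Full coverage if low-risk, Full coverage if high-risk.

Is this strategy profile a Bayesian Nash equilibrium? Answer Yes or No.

A profile is a BNE iff every type of every player is best-responding given beliefs about the other side.
The insurer plays Basic plan: E[Basic plan] = 0.2·(-9) + 0.8·(-9) = -9; E[Premium plan] = 13. Not best-responding. ✗
The applicant (risk level low-risk), facing Basic plan: Full coverage gives 8, Partial coverage gives -4. Proposed Full coverage is best. ✓
The applicant (risk level high-risk), facing Basic plan: Full coverage gives 11, Partial coverage gives 2. Proposed Full coverage is best. ✓

No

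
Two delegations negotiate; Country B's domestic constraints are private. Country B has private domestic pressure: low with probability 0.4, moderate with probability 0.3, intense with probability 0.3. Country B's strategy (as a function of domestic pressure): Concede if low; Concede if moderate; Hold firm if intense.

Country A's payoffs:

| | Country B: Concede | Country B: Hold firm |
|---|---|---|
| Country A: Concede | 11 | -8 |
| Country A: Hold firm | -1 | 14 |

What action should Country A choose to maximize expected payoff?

E[Concede] = 0.4·(11) + 0.3·(11) + 0.3·(-8) = 5.3
E[Hold firm] = 0.4·(-1) + 0.3·(-1) + 0.3·(14) = 3.5
Best response: Concede (5.3 is the largest).

Concede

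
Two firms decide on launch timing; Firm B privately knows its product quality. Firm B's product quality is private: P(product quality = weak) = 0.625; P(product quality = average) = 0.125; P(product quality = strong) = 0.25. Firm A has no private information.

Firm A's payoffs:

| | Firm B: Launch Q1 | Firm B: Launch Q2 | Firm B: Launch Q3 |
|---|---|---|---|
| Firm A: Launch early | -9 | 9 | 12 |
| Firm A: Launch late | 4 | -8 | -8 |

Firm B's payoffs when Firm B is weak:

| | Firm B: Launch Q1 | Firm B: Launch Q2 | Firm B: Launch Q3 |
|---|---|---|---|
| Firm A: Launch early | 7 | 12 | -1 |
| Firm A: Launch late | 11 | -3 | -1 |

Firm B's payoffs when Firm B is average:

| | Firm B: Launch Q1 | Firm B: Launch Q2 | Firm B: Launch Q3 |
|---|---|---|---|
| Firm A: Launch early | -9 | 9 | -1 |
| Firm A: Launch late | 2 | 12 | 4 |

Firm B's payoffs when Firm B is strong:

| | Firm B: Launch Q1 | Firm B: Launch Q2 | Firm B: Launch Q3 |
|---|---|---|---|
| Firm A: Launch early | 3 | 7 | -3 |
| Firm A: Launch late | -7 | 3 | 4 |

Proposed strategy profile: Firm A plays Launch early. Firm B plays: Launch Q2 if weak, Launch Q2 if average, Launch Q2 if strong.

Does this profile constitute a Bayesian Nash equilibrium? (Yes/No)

Yes

A profile is a BNE iff every type of every player is best-responding given beliefs about the other side.
Firm A plays Launch early: E[Launch early] = 0.625·(9) + 0.125·(9) + 0.25·(9) = 9; E[Launch late] = -8. Best-responding. ✓
Firm B (product quality weak), facing Launch early: Launch Q1 gives 7, Launch Q2 gives 12, Launch Q3 gives -1. Proposed Launch Q2 is best. ✓
Firm B (product quality average), facing Launch early: Launch Q1 gives -9, Launch Q2 gives 9, Launch Q3 gives -1. Proposed Launch Q2 is best. ✓
Firm B (product quality strong), facing Launch early: Launch Q1 gives 3, Launch Q2 gives 7, Launch Q3 gives -3. Proposed Launch Q2 is best. ✓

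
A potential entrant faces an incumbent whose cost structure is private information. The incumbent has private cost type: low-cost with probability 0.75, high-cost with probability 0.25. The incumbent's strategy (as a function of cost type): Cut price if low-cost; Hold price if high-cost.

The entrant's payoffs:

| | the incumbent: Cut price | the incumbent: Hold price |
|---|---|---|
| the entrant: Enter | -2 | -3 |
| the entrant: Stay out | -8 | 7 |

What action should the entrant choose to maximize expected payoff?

E[Enter] = 0.75·(-2) + 0.25·(-3) = -2.25
E[Stay out] = 0.75·(-8) + 0.25·(7) = -4.25
Best response: Enter (-2.25 is the largest).

Enter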